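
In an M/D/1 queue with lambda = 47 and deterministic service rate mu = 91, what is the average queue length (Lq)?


M/D/1: Lq = rho^2 / (2*(1-rho)) where rho = 47/91; Lq = 0.28

0.28


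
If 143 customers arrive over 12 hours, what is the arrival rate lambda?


lambda = total arrivals / time = 143 / 12 = 11.92 per hour

11.92 per hour


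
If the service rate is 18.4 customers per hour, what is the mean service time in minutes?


Mean service time = 60/mu = 60/18.4 = 3.26 minutes

3.26 minutes


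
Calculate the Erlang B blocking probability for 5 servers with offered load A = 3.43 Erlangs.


B(N,A) = (A^N/N!) / sum(A^k/k!, k=0..N) with N=5, A=3.43 = 0.1478

0.1478


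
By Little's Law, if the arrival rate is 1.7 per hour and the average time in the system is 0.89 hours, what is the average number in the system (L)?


L = lambda * W = 1.7 * 0.89 = 1.51

1.51


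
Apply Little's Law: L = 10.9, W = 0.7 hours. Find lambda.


lambda = L / W = 10.9 / 0.7 = 15.57 per hour

15.57 per hour


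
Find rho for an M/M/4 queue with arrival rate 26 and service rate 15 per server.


rho = lambda/(c*mu) = 26/(4*15) = 0.4333

0.4333


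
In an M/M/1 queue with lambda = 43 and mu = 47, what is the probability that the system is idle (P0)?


P0 = 1 - rho = 1 - 43/47 = 0.0851

0.0851


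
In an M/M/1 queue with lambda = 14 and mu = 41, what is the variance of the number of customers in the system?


rho = 14/41; Var(N) = rho/(1-rho)^2 = 0.79

0.79


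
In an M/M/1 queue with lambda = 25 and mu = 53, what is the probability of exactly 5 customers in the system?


rho = 25/53; P(n) = (1-rho)*rho^n = (1-25/53)*(25/53)^5 = 0.0123

0.0123


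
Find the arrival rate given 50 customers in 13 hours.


lambda = total arrivals / time = 50 / 13 = 3.85 per hour

3.85 per hour


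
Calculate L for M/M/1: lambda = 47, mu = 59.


rho = 47/59; L = rho/(1-rho) = 3.92

3.92


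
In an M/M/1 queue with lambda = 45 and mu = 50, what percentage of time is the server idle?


Idle fraction = (1 - rho) * 100 = (1 - 45/50) * 100 = 10.0%

10.0%


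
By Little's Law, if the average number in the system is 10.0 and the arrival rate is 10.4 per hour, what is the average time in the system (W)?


W = L / lambda = 10.0 / 10.4 = 0.9615 hours

0.9615 hours


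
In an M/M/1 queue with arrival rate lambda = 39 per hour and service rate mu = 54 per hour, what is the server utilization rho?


rho = lambda/mu = 39/54 = 0.7222

0.7222


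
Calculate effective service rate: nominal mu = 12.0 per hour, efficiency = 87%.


Effective rate = mu * efficiency = 12.0 * 0.87 = 10.44 per hour

10.44 per hour


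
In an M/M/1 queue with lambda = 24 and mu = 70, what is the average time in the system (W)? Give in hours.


W = 1/(mu - lambda) = 1/(70 - 24) = 0.0217 hours

0.0217 hours


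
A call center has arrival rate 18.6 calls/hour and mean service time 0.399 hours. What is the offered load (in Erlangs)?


Offered load a = lambda * E[S] = 18.6 * 0.399 = 7.42 Erlangs

7.42 Erlangs


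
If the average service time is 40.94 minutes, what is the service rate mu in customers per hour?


mu = 60 / avg_service_time = 60 / 40.94 = 1.47 per hour

1.47 per hour


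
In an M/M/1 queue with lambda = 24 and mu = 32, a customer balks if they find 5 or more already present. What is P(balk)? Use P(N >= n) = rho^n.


P(N >= 5) = rho^5 = (24/32)^5 = 0.2373

0.2373


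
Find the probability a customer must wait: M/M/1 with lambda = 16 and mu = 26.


P(wait) = rho = lambda/mu = 16/26 = 0.6154

0.6154


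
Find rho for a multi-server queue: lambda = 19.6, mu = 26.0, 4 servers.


rho = lambda / (c * mu) = 19.6 / (4 * 26.0) = 0.1885

0.1885


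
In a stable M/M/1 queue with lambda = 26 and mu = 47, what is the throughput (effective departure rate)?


For a stable queue (lambda < mu), throughput = lambda = 26 per hour

26 per hour


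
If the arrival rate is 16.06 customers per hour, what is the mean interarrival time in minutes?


Mean interarrival time = 60/lambda = 60/16.06 = 3.74 minutes

3.74 minutes


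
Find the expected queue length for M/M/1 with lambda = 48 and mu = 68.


rho = 48/68; Lq = rho^2/(1-rho) = 1.69

1.69


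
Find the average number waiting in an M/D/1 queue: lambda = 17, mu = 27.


M/D/1: Lq = rho^2 / (2*(1-rho)) where rho = 17/27; Lq = 0.54

0.54


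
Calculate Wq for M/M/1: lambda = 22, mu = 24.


rho = 22/24; Wq = rho/(mu - lambda) = 0.4583 hours

0.4583 hours


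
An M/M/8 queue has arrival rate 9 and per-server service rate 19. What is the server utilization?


rho = lambda/(c*mu) = 9/(8*19) = 0.0592

0.0592


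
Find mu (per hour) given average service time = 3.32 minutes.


mu = 60 / avg_service_time = 60 / 3.32 = 18.07 per hour

18.07 per hour


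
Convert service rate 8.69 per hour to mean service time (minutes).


Mean service time = 60/mu = 60/8.69 = 6.9 minutes

6.9 minutes


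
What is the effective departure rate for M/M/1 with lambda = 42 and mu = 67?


For a stable queue (lambda < mu), throughput = lambda = 42 per hour

42 per hour


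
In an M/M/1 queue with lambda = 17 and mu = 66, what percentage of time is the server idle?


Idle fraction = (1 - rho) * 100 = (1 - 17/66) * 100 = 74.2%

74.2%


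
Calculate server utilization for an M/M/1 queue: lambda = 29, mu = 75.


rho = lambda/mu = 29/75 = 0.3867

0.3867


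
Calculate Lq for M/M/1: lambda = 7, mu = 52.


rho = 7/52; Lq = rho^2/(1-rho) = 0.02

0.02


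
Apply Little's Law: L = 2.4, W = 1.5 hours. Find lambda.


lambda = L / W = 2.4 / 1.5 = 1.6 per hour

1.6 per hour


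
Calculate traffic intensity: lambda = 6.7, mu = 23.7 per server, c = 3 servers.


rho = lambda / (c * mu) = 6.7 / (3 * 23.7) = 0.0942

0.0942


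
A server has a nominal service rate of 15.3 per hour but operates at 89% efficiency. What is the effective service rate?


Effective rate = mu * efficiency = 15.3 * 0.89 = 13.62 per hour

13.62 per hour


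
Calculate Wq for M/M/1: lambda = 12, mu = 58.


rho = 12/58; Wq = rho/(mu - lambda) = 0.0045 hours

0.0045 hours


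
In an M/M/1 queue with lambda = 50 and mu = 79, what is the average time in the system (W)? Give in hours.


W = 1/(mu - lambda) = 1/(79 - 50) = 0.0345 hours

0.0345 hours


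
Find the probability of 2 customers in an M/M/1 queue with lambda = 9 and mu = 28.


rho = 9/28; P(n) = (1-rho)*rho^n = (1-9/28)*(9/28)^2 = 0.0701

0.0701


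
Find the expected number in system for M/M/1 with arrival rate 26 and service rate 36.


rho = 26/36; L = rho/(1-rho) = 2.6

2.6


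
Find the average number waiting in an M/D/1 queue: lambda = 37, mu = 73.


M/D/1: Lq = rho^2 / (2*(1-rho)) where rho = 37/73; Lq = 0.26

0.26


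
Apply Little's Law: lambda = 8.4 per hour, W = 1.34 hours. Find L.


L = lambda * W = 8.4 * 1.34 = 11.26

11.26


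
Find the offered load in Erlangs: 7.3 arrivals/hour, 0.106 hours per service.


Offered load a = lambda * E[S] = 7.3 * 0.106 = 0.77 Erlangs

0.77 Erlangs


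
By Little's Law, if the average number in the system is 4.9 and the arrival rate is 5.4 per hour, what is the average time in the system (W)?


W = L / lambda = 4.9 / 5.4 = 0.9074 hours

0.9074 hours


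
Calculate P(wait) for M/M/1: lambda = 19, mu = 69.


P(wait) = rho = lambda/mu = 19/69 = 0.2754

0.2754


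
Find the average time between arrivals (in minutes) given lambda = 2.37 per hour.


Mean interarrival time = 60/lambda = 60/2.37 = 25.32 minutes

25.32 minutes


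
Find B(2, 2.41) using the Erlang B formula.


B(N,A) = (A^N/N!) / sum(A^k/k!, k=0..N) with N=2, A=2.41 = 0.4599

0.4599


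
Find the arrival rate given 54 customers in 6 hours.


lambda = total arrivals / time = 54 / 6 = 9.0 per hour

9.0 per hour


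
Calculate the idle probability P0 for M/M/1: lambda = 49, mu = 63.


P0 = 1 - rho = 1 - 49/63 = 0.2222

0.2222


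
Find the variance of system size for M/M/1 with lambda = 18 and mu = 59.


rho = 18/59; Var(N) = rho/(1-rho)^2 = 0.63

0.63


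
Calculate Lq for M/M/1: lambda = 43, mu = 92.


rho = 43/92; Lq = rho^2/(1-rho) = 0.41

0.41


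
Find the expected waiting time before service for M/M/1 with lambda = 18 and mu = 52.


rho = 18/52; Wq = rho/(mu - lambda) = 0.0102 hours

0.0102 hours


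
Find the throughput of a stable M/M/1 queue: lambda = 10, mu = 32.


For a stable queue (lambda < mu), throughput = lambda = 10 per hour

10 per hour


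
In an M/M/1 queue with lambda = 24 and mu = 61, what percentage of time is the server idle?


Idle fraction = (1 - rho) * 100 = (1 - 24/61) * 100 = 60.7%

60.7%


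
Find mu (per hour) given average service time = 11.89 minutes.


mu = 60 / avg_service_time = 60 / 11.89 = 5.05 per hour

5.05 per hour


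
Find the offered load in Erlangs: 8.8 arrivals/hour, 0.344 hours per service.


Offered load a = lambda * E[S] = 8.8 * 0.344 = 3.03 Erlangs

3.03 Erlangs


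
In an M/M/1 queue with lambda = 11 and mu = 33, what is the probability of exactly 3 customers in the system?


rho = 11/33; P(n) = (1-rho)*rho^n = (1-11/33)*(11/33)^3 = 0.0247

0.0247


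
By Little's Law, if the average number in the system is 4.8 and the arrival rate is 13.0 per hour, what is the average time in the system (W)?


W = L / lambda = 4.8 / 13.0 = 0.3692 hours

0.3692 hours


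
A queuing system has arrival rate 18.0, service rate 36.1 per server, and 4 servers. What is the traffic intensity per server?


rho = lambda / (c * mu) = 18.0 / (4 * 36.1) = 0.1247

0.1247


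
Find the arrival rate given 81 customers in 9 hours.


lambda = total arrivals / time = 81 / 9 = 9.0 per hour

9.0 per hour


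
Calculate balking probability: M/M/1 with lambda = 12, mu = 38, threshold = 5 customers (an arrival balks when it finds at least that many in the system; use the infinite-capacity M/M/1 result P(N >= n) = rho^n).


P(N >= 5) = rho^5 = (12/38)^5 = 0.0031

0.0031


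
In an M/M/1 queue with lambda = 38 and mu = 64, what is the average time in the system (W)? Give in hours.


W = 1/(mu - lambda) = 1/(64 - 38) = 0.0385 hours

0.0385 hours


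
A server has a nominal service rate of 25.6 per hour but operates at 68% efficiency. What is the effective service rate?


Effective rate = mu * efficiency = 25.6 * 0.68 = 17.41 per hour

17.41 per hour


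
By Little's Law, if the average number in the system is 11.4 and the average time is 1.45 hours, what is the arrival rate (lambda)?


lambda = L / W = 11.4 / 1.45 = 7.86 per hour

7.86 per hour


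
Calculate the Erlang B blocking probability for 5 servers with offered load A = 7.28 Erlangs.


B(N,A) = (A^N/N!) / sum(A^k/k!, k=0..N) with N=5, A=7.28 = 0.4409

0.4409


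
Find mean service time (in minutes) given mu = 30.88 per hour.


Mean service time = 60/mu = 60/30.88 = 1.94 minutes

1.94 minutes


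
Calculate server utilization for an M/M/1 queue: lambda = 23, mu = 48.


rho = lambda/mu = 23/48 = 0.4792

0.4792


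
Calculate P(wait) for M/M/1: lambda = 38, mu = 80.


P(wait) = rho = lambda/mu = 38/80 = 0.475

0.475


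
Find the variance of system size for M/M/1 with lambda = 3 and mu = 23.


rho = 3/23; Var(N) = rho/(1-rho)^2 = 0.17

0.17


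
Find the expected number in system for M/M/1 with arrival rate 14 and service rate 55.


rho = 14/55; L = rho/(1-rho) = 0.34

0.34


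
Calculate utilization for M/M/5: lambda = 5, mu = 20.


rho = lambda/(c*mu) = 5/(5*20) = 0.05

0.05


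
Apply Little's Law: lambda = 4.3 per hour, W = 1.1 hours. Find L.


L = lambda * W = 4.3 * 1.1 = 4.73

4.73


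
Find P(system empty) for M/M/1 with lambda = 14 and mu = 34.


P0 = 1 - rho = 1 - 14/34 = 0.5882

0.5882


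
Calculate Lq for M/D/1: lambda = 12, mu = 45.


M/D/1: Lq = rho^2 / (2*(1-rho)) where rho = 12/45; Lq = 0.05

0.05


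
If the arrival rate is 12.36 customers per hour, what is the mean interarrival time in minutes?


Mean interarrival time = 60/lambda = 60/12.36 = 4.85 minutes

4.85 minutes


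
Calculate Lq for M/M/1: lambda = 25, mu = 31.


rho = 25/31; Lq = rho^2/(1-rho) = 3.36

3.36


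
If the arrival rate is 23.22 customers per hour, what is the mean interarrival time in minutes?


Mean interarrival time = 60/lambda = 60/23.22 = 2.58 minutes

2.58 minutes


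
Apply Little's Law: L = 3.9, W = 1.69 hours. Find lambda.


lambda = L / W = 3.9 / 1.69 = 2.31 per hour

2.31 per hour


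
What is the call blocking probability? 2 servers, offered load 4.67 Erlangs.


B(N,A) = (A^N/N!) / sum(A^k/k!, k=0..N) with N=2, A=4.67 = 0.6579

0.6579


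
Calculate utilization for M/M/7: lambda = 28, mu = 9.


rho = lambda/(c*mu) = 28/(7*9) = 0.4444

0.4444


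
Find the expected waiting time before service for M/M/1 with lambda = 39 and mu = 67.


rho = 39/67; Wq = rho/(mu - lambda) = 0.0208 hours

0.0208 hours


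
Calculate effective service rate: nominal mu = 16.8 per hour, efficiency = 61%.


Effective rate = mu * efficiency = 16.8 * 0.61 = 10.25 per hour

10.25 per hour


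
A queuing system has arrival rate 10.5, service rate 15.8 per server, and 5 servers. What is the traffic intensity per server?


rho = lambda / (c * mu) = 10.5 / (5 * 15.8) = 0.1329

0.1329


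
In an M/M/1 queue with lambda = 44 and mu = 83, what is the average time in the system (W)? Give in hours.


W = 1/(mu - lambda) = 1/(83 - 44) = 0.0256 hours

0.0256 hours


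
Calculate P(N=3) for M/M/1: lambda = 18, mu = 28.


rho = 18/28; P(n) = (1-rho)*rho^n = (1-18/28)*(18/28)^3 = 0.0949

0.0949


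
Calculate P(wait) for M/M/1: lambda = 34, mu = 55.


P(wait) = rho = lambda/mu = 34/55 = 0.6182

0.6182


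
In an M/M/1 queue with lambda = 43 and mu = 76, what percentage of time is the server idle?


Idle fraction = (1 - rho) * 100 = (1 - 43/76) * 100 = 43.4%

43.4%


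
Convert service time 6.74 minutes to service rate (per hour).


mu = 60 / avg_service_time = 60 / 6.74 = 8.9 per hour

8.9 per hour


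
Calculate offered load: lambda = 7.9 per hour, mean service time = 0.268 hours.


Offered load a = lambda * E[S] = 7.9 * 0.268 = 2.12 Erlangs

2.12 Erlangs


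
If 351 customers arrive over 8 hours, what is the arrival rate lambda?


lambda = total arrivals / time = 351 / 8 = 43.88 per hour

43.88 per hour


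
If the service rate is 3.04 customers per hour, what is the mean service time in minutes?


Mean service time = 60/mu = 60/3.04 = 19.74 minutes

19.74 minutes


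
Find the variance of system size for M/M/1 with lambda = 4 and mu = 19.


rho = 4/19; Var(N) = rho/(1-rho)^2 = 0.34

0.34


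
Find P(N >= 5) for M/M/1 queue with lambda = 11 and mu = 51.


P(N >= 5) = rho^5 = (11/51)^5 = 0.0005

0.0005


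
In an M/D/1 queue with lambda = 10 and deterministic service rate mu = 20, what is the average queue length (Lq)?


M/D/1: Lq = rho^2 / (2*(1-rho)) where rho = 10/20; Lq = 0.25

0.25


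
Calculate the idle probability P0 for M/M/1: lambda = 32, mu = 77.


P0 = 1 - rho = 1 - 32/77 = 0.5844

0.5844


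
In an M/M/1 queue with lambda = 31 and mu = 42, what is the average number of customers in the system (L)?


rho = 31/42; L = rho/(1-rho) = 2.82

2.82


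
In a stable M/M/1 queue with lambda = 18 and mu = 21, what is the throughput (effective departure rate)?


For a stable queue (lambda < mu), throughput = lambda = 18 per hour

18 per hour


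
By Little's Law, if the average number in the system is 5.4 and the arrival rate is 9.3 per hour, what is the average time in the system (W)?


W = L / lambda = 5.4 / 9.3 = 0.5806 hours

0.5806 hours


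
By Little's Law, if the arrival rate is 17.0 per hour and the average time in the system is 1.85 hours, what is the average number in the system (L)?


L = lambda * W = 17.0 * 1.85 = 31.45

31.45


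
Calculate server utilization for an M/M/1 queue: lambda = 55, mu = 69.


rho = lambda/mu = 55/69 = 0.7971

0.7971


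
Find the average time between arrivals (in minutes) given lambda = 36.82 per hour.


Mean interarrival time = 60/lambda = 60/36.82 = 1.63 minutes

1.63 minutes


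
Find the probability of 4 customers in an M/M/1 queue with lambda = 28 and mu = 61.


rho = 28/61; P(n) = (1-rho)*rho^n = (1-28/61)*(28/61)^4 = 0.024

0.024


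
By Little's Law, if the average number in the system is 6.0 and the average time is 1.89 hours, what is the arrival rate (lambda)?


lambda = L / W = 6.0 / 1.89 = 3.17 per hour

3.17 per hour


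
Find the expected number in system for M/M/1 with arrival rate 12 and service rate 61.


rho = 12/61; L = rho/(1-rho) = 0.24

0.24


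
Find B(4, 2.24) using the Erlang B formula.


B(N,A) = (A^N/N!) / sum(A^k/k!, k=0..N) with N=4, A=2.24 = 0.121

0.121


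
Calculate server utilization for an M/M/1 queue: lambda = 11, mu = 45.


rho = lambda/mu = 11/45 = 0.2444

0.2444


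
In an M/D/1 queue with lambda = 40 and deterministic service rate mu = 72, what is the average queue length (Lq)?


M/D/1: Lq = rho^2 / (2*(1-rho)) where rho = 40/72; Lq = 0.35

0.35


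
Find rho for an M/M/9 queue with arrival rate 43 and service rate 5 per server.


rho = lambda/(c*mu) = 43/(9*5) = 0.9556

0.9556


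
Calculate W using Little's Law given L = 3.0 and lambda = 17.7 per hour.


W = L / lambda = 3.0 / 17.7 = 0.1695 hours

0.1695 hours


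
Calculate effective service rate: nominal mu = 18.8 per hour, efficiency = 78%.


Effective rate = mu * efficiency = 18.8 * 0.78 = 14.66 per hour

14.66 per hour


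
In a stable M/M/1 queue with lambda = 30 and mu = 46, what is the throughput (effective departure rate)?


For a stable queue (lambda < mu), throughput = lambda = 30 per hour

30 per hour


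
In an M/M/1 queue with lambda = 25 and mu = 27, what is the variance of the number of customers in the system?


rho = 25/27; Var(N) = rho/(1-rho)^2 = 168.75

168.75


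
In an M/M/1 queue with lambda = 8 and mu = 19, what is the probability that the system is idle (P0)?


P0 = 1 - rho = 1 - 8/19 = 0.5789

0.5789


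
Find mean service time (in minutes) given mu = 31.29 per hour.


Mean service time = 60/mu = 60/31.29 = 1.92 minutes

1.92 minutes


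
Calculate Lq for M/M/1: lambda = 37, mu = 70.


rho = 37/70; Lq = rho^2/(1-rho) = 0.59

0.59


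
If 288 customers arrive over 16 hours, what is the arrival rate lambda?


lambda = total arrivals / time = 288 / 16 = 18.0 per hour

18.0 per hour


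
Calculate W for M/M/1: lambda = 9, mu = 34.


W = 1/(mu - lambda) = 1/(34 - 9) = 0.04 hours

0.04 hours


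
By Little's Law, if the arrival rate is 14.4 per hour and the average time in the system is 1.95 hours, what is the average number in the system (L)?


L = lambda * W = 14.4 * 1.95 = 28.08

28.08


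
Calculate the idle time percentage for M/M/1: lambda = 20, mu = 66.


Idle fraction = (1 - rho) * 100 = (1 - 20/66) * 100 = 69.7%

69.7%


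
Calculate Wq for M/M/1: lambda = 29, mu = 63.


rho = 29/63; Wq = rho/(mu - lambda) = 0.0135 hours

0.0135 hours


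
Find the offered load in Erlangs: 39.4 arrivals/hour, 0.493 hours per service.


Offered load a = lambda * E[S] = 39.4 * 0.493 = 19.42 Erlangs

19.42 Erlangs


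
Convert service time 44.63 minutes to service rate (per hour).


mu = 60 / avg_service_time = 60 / 44.63 = 1.34 per hour

1.34 per hour


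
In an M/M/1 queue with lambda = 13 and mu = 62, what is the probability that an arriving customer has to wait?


P(wait) = rho = lambda/mu = 13/62 = 0.2097

0.2097


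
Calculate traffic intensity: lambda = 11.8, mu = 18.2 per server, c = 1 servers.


rho = lambda / (c * mu) = 11.8 / (1 * 18.2) = 0.6484

0.6484


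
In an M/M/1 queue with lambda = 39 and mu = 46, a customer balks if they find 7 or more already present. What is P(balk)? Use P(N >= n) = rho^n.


P(N >= 7) = rho^7 = (39/46)^7 = 0.3149

0.3149


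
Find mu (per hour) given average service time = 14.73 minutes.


mu = 60 / avg_service_time = 60 / 14.73 = 4.07 per hour

4.07 per hour


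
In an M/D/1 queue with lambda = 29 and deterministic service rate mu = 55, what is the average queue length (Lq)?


M/D/1: Lq = rho^2 / (2*(1-rho)) where rho = 29/55; Lq = 0.29

0.29


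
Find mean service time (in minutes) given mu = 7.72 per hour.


Mean service time = 60/mu = 60/7.72 = 7.77 minutes

7.77 minutes


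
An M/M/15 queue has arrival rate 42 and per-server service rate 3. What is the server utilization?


rho = lambda/(c*mu) = 42/(15*3) = 0.9333

0.9333


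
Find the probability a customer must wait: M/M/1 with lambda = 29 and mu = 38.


P(wait) = rho = lambda/mu = 29/38 = 0.7632

0.7632


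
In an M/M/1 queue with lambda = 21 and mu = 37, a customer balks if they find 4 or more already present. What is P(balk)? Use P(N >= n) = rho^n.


P(N >= 4) = rho^4 = (21/37)^4 = 0.1038

0.1038


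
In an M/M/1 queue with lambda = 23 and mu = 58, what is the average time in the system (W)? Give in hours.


W = 1/(mu - lambda) = 1/(58 - 23) = 0.0286 hours

0.0286 hours


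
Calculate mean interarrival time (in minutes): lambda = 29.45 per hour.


Mean interarrival time = 60/lambda = 60/29.45 = 2.04 minutes

2.04 minutes


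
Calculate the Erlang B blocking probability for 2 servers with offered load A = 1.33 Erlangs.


B(N,A) = (A^N/N!) / sum(A^k/k!, k=0..N) with N=2, A=1.33 = 0.2751

0.2751


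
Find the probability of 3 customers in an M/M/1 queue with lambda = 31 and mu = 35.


rho = 31/35; P(n) = (1-rho)*rho^n = (1-31/35)*(31/35)^3 = 0.0794

0.0794


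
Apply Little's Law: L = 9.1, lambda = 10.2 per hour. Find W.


W = L / lambda = 9.1 / 10.2 = 0.8922 hours

0.8922 hours


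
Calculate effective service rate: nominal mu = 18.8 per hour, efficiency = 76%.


Effective rate = mu * efficiency = 18.8 * 0.76 = 14.29 per hour

14.29 per hour


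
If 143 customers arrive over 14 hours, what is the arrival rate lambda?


lambda = total arrivals / time = 143 / 14 = 10.21 per hour

10.21 per hour


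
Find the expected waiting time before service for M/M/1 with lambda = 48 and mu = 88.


rho = 48/88; Wq = rho/(mu - lambda) = 0.0136 hours

0.0136 hours


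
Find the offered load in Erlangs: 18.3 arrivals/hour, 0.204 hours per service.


Offered load a = lambda * E[S] = 18.3 * 0.204 = 3.73 Erlangs

3.73 Erlangs


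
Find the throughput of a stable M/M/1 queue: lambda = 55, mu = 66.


For a stable queue (lambda < mu), throughput = lambda = 55 per hour

55 per hour


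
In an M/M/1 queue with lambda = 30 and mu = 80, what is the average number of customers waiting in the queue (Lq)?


rho = 30/80; Lq = rho^2/(1-rho) = 0.23

0.23


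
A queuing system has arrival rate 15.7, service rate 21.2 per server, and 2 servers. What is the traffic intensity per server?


rho = lambda / (c * mu) = 15.7 / (2 * 21.2) = 0.3703

0.3703


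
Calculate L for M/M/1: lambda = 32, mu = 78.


rho = 32/78; L = rho/(1-rho) = 0.7

0.7


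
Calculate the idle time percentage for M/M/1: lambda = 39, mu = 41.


Idle fraction = (1 - rho) * 100 = (1 - 39/41) * 100 = 4.9%

4.9%


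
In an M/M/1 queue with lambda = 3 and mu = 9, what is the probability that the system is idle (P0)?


P0 = 1 - rho = 1 - 3/9 = 0.6667

0.6667


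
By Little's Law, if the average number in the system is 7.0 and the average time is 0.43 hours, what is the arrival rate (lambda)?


lambda = L / W = 7.0 / 0.43 = 16.28 per hour

16.28 per hour


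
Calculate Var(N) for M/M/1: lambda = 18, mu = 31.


rho = 18/31; Var(N) = rho/(1-rho)^2 = 3.3

3.3


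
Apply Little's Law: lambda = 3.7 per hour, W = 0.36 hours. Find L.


L = lambda * W = 3.7 * 0.36 = 1.33

1.33


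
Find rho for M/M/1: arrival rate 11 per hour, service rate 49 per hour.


rho = lambda/mu = 11/49 = 0.2245

0.2245


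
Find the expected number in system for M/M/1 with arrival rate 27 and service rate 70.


rho = 27/70; L = rho/(1-rho) = 0.63

0.63


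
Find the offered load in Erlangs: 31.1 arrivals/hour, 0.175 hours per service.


Offered load a = lambda * E[S] = 31.1 * 0.175 = 5.44 Erlangs

5.44 Erlangs


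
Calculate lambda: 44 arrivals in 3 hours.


lambda = total arrivals / time = 44 / 3 = 14.67 per hour

14.67 per hour


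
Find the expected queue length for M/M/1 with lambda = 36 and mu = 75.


rho = 36/75; Lq = rho^2/(1-rho) = 0.44

0.44


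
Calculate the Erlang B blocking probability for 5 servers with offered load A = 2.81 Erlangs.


B(N,A) = (A^N/N!) / sum(A^k/k!, k=0..N) with N=5, A=2.81 = 0.0941

0.0941


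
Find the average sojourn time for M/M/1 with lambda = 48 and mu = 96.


W = 1/(mu - lambda) = 1/(96 - 48) = 0.0208 hours

0.0208 hours


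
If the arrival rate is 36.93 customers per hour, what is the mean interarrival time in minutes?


Mean interarrival time = 60/lambda = 60/36.93 = 1.62 minutes

1.62 minutes


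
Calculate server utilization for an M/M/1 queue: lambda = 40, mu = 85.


rho = lambda/mu = 40/85 = 0.4706

0.4706


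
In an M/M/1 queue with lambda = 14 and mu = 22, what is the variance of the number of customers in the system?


rho = 14/22; Var(N) = rho/(1-rho)^2 = 4.81

4.81


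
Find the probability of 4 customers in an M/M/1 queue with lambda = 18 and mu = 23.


rho = 18/23; P(n) = (1-rho)*rho^n = (1-18/23)*(18/23)^4 = 0.0815

0.0815


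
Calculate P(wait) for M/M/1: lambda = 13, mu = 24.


P(wait) = rho = lambda/mu = 13/24 = 0.5417

0.5417


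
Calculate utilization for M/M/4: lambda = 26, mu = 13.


rho = lambda/(c*mu) = 26/(4*13) = 0.5

0.5


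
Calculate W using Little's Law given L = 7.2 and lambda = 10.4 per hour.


W = L / lambda = 7.2 / 10.4 = 0.6923 hours

0.6923 hours


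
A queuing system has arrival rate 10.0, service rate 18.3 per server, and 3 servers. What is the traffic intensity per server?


rho = lambda / (c * mu) = 10.0 / (3 * 18.3) = 0.1821

0.1821


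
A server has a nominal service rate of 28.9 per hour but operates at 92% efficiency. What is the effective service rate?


Effective rate = mu * efficiency = 28.9 * 0.92 = 26.59 per hour

26.59 per hour


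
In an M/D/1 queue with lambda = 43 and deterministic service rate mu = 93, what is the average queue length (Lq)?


M/D/1: Lq = rho^2 / (2*(1-rho)) where rho = 43/93; Lq = 0.2

0.2


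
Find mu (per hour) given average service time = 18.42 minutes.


mu = 60 / avg_service_time = 60 / 18.42 = 3.26 per hour

3.26 per hour


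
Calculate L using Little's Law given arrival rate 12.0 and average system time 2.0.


L = lambda * W = 12.0 * 2.0 = 24.0

24.0


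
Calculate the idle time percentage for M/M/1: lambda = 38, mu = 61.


Idle fraction = (1 - rho) * 100 = (1 - 38/61) * 100 = 37.7%

37.7%


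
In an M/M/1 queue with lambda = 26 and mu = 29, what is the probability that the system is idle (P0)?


P0 = 1 - rho = 1 - 26/29 = 0.1034

0.1034


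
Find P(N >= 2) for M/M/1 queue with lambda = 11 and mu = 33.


P(N >= 2) = rho^2 = (11/33)^2 = 0.1111

0.1111


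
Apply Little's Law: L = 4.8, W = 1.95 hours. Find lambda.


lambda = L / W = 4.8 / 1.95 = 2.46 per hour

2.46 per hour


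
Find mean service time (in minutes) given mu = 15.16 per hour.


Mean service time = 60/mu = 60/15.16 = 3.96 minutes

3.96 minutes


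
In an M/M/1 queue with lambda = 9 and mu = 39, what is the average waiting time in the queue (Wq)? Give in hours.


rho = 9/39; Wq = rho/(mu - lambda) = 0.0077 hours

0.0077 hours


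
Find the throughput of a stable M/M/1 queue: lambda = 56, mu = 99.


For a stable queue (lambda < mu), throughput = lambda = 56 per hour

56 per hour


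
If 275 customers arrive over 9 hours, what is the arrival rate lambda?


lambda = total arrivals / time = 275 / 9 = 30.56 per hour

30.56 per hour


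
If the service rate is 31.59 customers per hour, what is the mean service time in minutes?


Mean service time = 60/mu = 60/31.59 = 1.9 minutes

1.9 minutes


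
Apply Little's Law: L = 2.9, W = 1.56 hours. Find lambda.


lambda = L / W = 2.9 / 1.56 = 1.86 per hour

1.86 per hour


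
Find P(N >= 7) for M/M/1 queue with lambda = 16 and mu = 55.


P(N >= 7) = rho^7 = (16/55)^7 = 0.0002

0.0002


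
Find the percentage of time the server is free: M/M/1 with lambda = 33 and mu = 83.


Idle fraction = (1 - rho) * 100 = (1 - 33/83) * 100 = 60.2%

60.2%


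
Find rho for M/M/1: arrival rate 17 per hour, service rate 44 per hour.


rho = lambda/mu = 17/44 = 0.3864

0.3864


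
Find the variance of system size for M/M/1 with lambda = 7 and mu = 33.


rho = 7/33; Var(N) = rho/(1-rho)^2 = 0.34

0.34


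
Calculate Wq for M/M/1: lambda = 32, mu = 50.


rho = 32/50; Wq = rho/(mu - lambda) = 0.0356 hours

0.0356 hours


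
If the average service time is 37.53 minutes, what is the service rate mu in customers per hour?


mu = 60 / avg_service_time = 60 / 37.53 = 1.6 per hour

1.6 per hour


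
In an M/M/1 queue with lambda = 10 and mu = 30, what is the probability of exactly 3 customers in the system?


rho = 10/30; P(n) = (1-rho)*rho^n = (1-10/30)*(10/30)^3 = 0.0247

0.0247


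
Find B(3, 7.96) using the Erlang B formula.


B(N,A) = (A^N/N!) / sum(A^k/k!, k=0..N) with N=3, A=7.96 = 0.6741

0.6741


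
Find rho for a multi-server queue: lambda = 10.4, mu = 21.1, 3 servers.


rho = lambda / (c * mu) = 10.4 / (3 * 21.1) = 0.1643

0.1643


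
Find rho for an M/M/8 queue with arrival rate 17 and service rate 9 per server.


rho = lambda/(c*mu) = 17/(8*9) = 0.2361

0.2361


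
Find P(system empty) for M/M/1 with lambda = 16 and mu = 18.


P0 = 1 - rho = 1 - 16/18 = 0.1111

0.1111


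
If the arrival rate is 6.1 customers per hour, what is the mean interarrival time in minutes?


Mean interarrival time = 60/lambda = 60/6.1 = 9.84 minutes

9.84 minutes


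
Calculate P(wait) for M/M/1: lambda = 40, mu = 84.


P(wait) = rho = lambda/mu = 40/84 = 0.4762

0.4762


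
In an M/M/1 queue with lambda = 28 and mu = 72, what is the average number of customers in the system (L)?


rho = 28/72; L = rho/(1-rho) = 0.64

0.64


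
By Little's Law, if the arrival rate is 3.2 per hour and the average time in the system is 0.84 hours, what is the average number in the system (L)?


L = lambda * W = 3.2 * 0.84 = 2.69

2.69


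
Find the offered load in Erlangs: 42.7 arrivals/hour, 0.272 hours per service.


Offered load a = lambda * E[S] = 42.7 * 0.272 = 11.61 Erlangs

11.61 Erlangs


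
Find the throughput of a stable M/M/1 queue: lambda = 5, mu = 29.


For a stable queue (lambda < mu), throughput = lambda = 5 per hour

5 per hour


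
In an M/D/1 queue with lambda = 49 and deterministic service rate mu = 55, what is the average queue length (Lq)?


M/D/1: Lq = rho^2 / (2*(1-rho)) where rho = 49/55; Lq = 3.64

3.64


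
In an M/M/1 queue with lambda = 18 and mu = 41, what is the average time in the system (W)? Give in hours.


W = 1/(mu - lambda) = 1/(41 - 18) = 0.0435 hours

0.0435 hours


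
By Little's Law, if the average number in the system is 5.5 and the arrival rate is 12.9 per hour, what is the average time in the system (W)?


W = L / lambda = 5.5 / 12.9 = 0.4264 hours

0.4264 hours


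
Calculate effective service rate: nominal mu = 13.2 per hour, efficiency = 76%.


Effective rate = mu * efficiency = 13.2 * 0.76 = 10.03 per hour

10.03 per hour


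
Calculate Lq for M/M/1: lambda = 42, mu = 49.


rho = 42/49; Lq = rho^2/(1-rho) = 5.14

5.14


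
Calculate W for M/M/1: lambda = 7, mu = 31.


W = 1/(mu - lambda) = 1/(31 - 7) = 0.0417 hours

0.0417 hours


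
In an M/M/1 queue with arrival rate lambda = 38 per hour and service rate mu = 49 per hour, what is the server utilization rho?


rho = lambda/mu = 38/49 = 0.7755

0.7755


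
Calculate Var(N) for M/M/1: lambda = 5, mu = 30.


rho = 5/30; Var(N) = rho/(1-rho)^2 = 0.24

0.24


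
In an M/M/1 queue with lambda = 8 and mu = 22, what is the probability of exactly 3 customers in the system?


rho = 8/22; P(n) = (1-rho)*rho^n = (1-8/22)*(8/22)^3 = 0.0306

0.0306


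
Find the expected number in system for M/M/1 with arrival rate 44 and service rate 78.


rho = 44/78; L = rho/(1-rho) = 1.29

1.29


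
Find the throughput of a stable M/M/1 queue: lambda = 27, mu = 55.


For a stable queue (lambda < mu), throughput = lambda = 27 per hour

27 per hour


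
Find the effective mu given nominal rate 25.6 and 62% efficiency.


Effective rate = mu * efficiency = 25.6 * 0.62 = 15.87 per hour

15.87 per hour


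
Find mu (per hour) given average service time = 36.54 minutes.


mu = 60 / avg_service_time = 60 / 36.54 = 1.64 per hour

1.64 per hour


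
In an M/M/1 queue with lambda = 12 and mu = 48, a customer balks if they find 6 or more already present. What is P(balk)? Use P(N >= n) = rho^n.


P(N >= 6) = rho^6 = (12/48)^6 = 0.0002

0.0002


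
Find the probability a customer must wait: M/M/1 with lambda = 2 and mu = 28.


P(wait) = rho = lambda/mu = 2/28 = 0.0714

0.0714


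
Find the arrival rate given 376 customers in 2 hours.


lambda = total arrivals / time = 376 / 2 = 188.0 per hour

188.0 per hour


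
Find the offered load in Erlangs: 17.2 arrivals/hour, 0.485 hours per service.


Offered load a = lambda * E[S] = 17.2 * 0.485 = 8.34 Erlangs

8.34 Erlangs


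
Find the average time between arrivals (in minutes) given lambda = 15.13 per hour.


Mean interarrival time = 60/lambda = 60/15.13 = 3.97 minutes

3.97 minutes


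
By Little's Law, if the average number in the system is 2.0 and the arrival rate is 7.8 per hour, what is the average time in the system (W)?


W = L / lambda = 2.0 / 7.8 = 0.2564 hours

0.2564 hours


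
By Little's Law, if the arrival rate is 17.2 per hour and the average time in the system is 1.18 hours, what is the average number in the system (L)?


L = lambda * W = 17.2 * 1.18 = 20.3

20.3


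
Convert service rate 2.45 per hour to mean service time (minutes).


Mean service time = 60/mu = 60/2.45 = 24.49 minutes

24.49 minutes


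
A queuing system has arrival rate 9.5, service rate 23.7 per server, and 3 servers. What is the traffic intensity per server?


rho = lambda / (c * mu) = 9.5 / (3 * 23.7) = 0.1336

0.1336


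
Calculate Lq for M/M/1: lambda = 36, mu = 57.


rho = 36/57; Lq = rho^2/(1-rho) = 1.08

1.08


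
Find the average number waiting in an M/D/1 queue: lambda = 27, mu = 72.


M/D/1: Lq = rho^2 / (2*(1-rho)) where rho = 27/72; Lq = 0.11

0.11


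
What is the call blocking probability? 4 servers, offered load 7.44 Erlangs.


B(N,A) = (A^N/N!) / sum(A^k/k!, k=0..N) with N=4, A=7.44 = 0.5493

0.5493


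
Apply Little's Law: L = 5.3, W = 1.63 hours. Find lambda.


lambda = L / W = 5.3 / 1.63 = 3.25 per hour

3.25 per hour


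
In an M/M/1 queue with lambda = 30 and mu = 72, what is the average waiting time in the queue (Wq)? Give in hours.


rho = 30/72; Wq = rho/(mu - lambda) = 0.0099 hours

0.0099 hours


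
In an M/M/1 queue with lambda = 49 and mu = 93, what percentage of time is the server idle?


Idle fraction = (1 - rho) * 100 = (1 - 49/93) * 100 = 47.3%

47.3%


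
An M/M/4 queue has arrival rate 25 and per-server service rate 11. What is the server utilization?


rho = lambda/(c*mu) = 25/(4*11) = 0.5682

0.5682


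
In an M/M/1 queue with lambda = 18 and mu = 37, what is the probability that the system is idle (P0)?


P0 = 1 - rho = 1 - 18/37 = 0.5135

0.5135


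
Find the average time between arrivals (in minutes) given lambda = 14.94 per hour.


Mean interarrival time = 60/lambda = 60/14.94 = 4.02 minutes

4.02 minutes


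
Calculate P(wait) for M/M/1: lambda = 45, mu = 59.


P(wait) = rho = lambda/mu = 45/59 = 0.7627

0.7627


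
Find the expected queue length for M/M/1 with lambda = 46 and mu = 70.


rho = 46/70; Lq = rho^2/(1-rho) = 1.26

1.26


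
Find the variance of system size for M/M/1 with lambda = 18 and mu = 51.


rho = 18/51; Var(N) = rho/(1-rho)^2 = 0.84

0.84


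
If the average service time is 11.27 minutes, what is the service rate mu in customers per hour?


mu = 60 / avg_service_time = 60 / 11.27 = 5.32 per hour

5.32 per hour


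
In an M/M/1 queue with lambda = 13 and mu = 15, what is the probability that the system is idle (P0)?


P0 = 1 - rho = 1 - 13/15 = 0.1333

0.1333


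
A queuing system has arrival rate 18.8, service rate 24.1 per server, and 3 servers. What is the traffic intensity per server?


rho = lambda / (c * mu) = 18.8 / (3 * 24.1) = 0.26

0.26


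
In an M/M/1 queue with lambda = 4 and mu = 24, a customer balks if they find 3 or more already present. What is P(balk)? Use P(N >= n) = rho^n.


P(N >= 3) = rho^3 = (4/24)^3 = 0.0046

0.0046


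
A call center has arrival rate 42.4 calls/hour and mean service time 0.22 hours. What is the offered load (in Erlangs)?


Offered load a = lambda * E[S] = 42.4 * 0.22 = 9.33 Erlangs

9.33 Erlangs


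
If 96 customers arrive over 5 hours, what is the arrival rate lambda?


lambda = total arrivals / time = 96 / 5 = 19.2 per hour

19.2 per hour


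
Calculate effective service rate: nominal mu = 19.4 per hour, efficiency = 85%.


Effective rate = mu * efficiency = 19.4 * 0.85 = 16.49 per hour

16.49 per hour


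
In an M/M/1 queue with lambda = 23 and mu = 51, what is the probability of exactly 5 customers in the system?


rho = 23/51; P(n) = (1-rho)*rho^n = (1-23/51)*(23/51)^5 = 0.0102

0.0102


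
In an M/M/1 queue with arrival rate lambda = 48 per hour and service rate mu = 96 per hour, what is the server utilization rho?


rho = lambda/mu = 48/96 = 0.5

0.5


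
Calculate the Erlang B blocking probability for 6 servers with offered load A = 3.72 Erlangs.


B(N,A) = (A^N/N!) / sum(A^k/k!, k=0..N) with N=6, A=3.72 = 0.0973

0.0973


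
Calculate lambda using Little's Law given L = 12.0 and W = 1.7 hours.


lambda = L / W = 12.0 / 1.7 = 7.06 per hour

7.06 per hour


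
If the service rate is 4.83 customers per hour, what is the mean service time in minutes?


Mean service time = 60/mu = 60/4.83 = 12.42 minutes

12.42 minutes


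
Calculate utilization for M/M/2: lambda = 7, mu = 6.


rho = lambda/(c*mu) = 7/(2*6) = 0.5833

0.5833


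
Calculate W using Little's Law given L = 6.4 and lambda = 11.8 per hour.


W = L / lambda = 6.4 / 11.8 = 0.5424 hours

0.5424 hours


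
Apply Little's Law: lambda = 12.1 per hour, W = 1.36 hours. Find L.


L = lambda * W = 12.1 * 1.36 = 16.46

16.46


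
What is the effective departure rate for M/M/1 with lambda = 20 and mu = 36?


For a stable queue (lambda < mu), throughput = lambda = 20 per hour

20 per hour


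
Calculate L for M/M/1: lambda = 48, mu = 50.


rho = 48/50; L = rho/(1-rho) = 24.0

24.0


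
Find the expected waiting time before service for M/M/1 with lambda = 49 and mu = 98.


rho = 49/98; Wq = rho/(mu - lambda) = 0.0102 hours

0.0102 hours
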